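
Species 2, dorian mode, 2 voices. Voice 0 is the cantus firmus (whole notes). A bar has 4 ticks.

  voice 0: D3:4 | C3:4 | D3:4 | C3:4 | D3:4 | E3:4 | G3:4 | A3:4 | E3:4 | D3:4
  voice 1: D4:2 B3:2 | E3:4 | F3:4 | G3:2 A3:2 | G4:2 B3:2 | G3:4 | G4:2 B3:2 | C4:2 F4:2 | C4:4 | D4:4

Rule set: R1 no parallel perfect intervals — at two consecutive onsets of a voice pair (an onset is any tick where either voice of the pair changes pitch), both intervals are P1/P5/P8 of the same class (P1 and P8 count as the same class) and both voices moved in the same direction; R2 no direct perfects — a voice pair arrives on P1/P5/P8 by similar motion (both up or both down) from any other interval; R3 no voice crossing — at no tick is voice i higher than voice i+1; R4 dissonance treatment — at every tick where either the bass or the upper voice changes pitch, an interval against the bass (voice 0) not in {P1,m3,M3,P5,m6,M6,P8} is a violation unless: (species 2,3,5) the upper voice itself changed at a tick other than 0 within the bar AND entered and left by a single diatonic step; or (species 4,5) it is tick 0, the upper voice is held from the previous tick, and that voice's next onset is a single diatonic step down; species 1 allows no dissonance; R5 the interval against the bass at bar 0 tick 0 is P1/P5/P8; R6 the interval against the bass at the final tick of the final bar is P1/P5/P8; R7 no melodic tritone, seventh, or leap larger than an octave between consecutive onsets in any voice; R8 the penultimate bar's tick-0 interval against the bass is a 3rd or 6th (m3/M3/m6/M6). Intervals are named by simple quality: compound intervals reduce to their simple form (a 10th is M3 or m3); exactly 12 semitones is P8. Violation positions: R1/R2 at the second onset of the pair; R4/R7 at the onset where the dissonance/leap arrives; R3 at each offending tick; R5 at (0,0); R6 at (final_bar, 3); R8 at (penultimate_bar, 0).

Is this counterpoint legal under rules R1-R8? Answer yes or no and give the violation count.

No (3 violations)

bar 0: v0=D3 v1=D4 (P8)
bar 1: v0=C3 v1=E3 (M3)
bar 2: v0=D3 v1=F3 (m3)
bar 3: v0=C3 v1=G3 (P5)
bar 4: v0=D3 v1=G4 (P4)
bar 5: v0=E3 v1=G3 (m3)
bar 6: v0=G3 v1=G4 (P8)
bar 7: v0=A3 v1=C4 (m3)
bar 8: v0=E3 v1=C4 (m6)
bar 9: v0=D3 v1=D4 (P8)
  R4 @ bar4.0: D3/G4 P4 untreated
  R7 @ bar4.0: A3->G4 leap 10st
  R2 @ bar6.0: E3/G3 m3 -> G3/G4 P8 similar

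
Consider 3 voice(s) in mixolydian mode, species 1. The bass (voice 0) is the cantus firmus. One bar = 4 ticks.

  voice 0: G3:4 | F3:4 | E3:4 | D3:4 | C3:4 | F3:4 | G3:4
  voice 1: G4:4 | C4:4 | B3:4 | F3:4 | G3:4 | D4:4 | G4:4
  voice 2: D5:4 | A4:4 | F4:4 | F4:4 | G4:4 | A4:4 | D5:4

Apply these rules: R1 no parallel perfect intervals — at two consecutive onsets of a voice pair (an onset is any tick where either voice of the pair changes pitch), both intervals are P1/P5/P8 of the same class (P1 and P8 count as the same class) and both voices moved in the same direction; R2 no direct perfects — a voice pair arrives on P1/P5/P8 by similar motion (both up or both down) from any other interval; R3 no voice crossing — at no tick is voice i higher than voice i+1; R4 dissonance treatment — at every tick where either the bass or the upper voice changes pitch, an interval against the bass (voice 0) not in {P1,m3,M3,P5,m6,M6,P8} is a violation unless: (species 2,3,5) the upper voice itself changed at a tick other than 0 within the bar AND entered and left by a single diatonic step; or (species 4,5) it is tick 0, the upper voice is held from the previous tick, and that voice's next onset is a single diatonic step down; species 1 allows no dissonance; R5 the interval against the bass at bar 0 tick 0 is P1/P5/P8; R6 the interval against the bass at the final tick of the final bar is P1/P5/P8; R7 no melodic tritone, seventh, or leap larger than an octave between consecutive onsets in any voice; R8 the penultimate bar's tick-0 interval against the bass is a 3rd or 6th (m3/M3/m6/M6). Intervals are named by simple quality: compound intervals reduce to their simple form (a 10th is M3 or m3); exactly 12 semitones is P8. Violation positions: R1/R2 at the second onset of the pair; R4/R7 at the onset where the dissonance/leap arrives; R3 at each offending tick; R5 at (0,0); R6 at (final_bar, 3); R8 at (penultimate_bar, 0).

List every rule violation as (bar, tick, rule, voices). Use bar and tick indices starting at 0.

bar 0: v0=G3 v1=G4 v2=D5 downbeat P5
bar 1: v0=F3 v1=C4 v2=A4 downbeat M3
bar 2: v0=E3 v1=B3 v2=F4 downbeat m2
bar 3: v0=D3 v1=F3 v2=F4 downbeat m3
bar 4: v0=C3 v1=G3 v2=G4 downbeat P5
bar 5: v0=F3 v1=D4 v2=A4 downbeat M3
bar 6: v0=G3 v1=G4 v2=D5 downbeat P5
  -> R2 @ bar 1 tick 0 v(0, 1): G3/G4 P8 -> F3/C4 P5 similar
  -> R1 @ bar 2 tick 0 v(0, 1): F3/C4 P5 -> E3/B3 P5 similar
  -> R4 @ bar 2 tick 0 v(0, 2): E3/F4 m2 untreated
  -> R7 @ bar 3 tick 0 v(1,): B3->F3 leap 6st
  -> R1 @ bar 4 tick 0 v(1, 2): F3/F4 P8 -> G3/G4 P8 similar
  -> R2 @ bar 5 tick 0 v(1, 2): G3/G4 P8 -> D4/A4 P5 similar
  -> R1 @ bar 6 tick 0 v(1, 2): D4/A4 P5 -> G4/D5 P5 similar
  -> R2 @ bar 6 tick 0 v(0, 1): F3/D4 M6 -> G3/G4 P8 similar
  -> R2 @ bar 6 tick 0 v(0, 2): F3/A4 M3 -> G3/D5 P5 similar

(1, 0, R2, (0, 1))
(2, 0, R1, (0, 1))
(2, 0, R4, (0, 2))
(3, 0, R7, (1,))
(4, 0, R1, (1, 2))
(5, 0, R2, (1, 2))
(6, 0, R1, (1, 2))
(6, 0, R2, (0, 1))
(6, 0, R2, (0, 2))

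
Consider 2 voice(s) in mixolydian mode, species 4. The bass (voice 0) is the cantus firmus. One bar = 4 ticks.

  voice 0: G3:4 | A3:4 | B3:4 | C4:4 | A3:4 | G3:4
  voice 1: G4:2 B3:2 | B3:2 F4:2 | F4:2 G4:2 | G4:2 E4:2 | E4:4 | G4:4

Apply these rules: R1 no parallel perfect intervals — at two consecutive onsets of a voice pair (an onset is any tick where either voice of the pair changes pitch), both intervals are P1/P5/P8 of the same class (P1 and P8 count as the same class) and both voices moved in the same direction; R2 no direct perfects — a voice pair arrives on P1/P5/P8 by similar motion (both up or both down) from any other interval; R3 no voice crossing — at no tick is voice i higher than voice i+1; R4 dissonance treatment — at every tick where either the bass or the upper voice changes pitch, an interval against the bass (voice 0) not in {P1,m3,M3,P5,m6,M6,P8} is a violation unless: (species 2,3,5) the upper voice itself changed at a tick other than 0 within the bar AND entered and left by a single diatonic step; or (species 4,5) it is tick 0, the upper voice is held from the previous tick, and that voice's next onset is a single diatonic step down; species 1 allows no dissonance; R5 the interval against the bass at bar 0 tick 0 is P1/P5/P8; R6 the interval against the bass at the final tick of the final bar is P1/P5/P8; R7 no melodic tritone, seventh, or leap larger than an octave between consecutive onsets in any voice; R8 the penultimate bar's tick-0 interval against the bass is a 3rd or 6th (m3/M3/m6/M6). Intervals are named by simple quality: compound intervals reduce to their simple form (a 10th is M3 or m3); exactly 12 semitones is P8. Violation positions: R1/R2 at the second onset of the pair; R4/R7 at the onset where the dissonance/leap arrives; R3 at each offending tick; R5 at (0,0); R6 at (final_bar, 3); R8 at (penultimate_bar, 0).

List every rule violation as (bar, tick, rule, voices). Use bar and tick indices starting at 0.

bar 0: v0=G3 v1=G4 downbeat P8
bar 1: v0=A3 v1=B3 downbeat M2
bar 2: v0=B3 v1=F4 downbeat TT
bar 3: v0=C4 v1=G4 downbeat P5
bar 4: v0=A3 v1=E4 downbeat P5
bar 5: v0=G3 v1=G4 downbeat P8
  -> R4 @ bar 1 tick 0 v(0, 1): A3/B3 M2 untreated
  -> R7 @ bar 1 tick 2 v(1,): B3->F4 leap 6st
  -> R4 @ bar 2 tick 0 v(0, 1): B3/F4 TT untreated
  -> R8 @ bar 4 tick 0 v(0, 1): penult P5 not 3rd/6th

(1, 0, R4, (0, 1))
(1, 2, R7, (1,))
(2, 0, R4, (0, 1))
(4, 0, R8, (0, 1))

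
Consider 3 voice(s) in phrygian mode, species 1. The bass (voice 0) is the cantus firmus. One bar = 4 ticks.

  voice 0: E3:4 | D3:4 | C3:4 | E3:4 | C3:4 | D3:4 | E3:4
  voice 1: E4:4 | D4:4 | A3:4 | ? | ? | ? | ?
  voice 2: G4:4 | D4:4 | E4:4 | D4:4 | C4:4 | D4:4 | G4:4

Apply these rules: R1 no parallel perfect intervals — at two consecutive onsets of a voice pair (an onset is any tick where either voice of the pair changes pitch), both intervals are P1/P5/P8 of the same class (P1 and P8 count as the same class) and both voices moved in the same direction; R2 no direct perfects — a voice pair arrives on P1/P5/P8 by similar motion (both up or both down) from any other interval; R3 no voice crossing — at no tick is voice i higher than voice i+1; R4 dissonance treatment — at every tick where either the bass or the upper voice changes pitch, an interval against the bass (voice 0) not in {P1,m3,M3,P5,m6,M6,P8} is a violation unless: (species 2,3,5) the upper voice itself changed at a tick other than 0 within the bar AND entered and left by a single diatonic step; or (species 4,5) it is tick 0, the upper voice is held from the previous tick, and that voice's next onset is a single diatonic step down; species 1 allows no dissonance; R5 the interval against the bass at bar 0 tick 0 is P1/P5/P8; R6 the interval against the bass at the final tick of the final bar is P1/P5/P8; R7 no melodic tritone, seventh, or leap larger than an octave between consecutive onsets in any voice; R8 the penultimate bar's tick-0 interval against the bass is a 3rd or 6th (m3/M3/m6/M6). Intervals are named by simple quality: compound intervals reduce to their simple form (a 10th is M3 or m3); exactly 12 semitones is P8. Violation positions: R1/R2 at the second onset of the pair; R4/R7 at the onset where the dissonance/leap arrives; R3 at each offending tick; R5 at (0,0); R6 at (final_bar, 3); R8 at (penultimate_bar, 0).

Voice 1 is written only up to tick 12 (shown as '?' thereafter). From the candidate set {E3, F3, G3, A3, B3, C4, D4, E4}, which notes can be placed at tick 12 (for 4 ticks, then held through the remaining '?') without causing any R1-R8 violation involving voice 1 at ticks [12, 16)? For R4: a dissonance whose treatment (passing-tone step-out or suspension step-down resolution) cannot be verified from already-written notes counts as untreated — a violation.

{C4, E3}

E3: legal
F3: violates R4
G3: violates R1
A3: violates R4
B3: violates R2
C4: legal
D4: violates R4
E4: violates R2,R3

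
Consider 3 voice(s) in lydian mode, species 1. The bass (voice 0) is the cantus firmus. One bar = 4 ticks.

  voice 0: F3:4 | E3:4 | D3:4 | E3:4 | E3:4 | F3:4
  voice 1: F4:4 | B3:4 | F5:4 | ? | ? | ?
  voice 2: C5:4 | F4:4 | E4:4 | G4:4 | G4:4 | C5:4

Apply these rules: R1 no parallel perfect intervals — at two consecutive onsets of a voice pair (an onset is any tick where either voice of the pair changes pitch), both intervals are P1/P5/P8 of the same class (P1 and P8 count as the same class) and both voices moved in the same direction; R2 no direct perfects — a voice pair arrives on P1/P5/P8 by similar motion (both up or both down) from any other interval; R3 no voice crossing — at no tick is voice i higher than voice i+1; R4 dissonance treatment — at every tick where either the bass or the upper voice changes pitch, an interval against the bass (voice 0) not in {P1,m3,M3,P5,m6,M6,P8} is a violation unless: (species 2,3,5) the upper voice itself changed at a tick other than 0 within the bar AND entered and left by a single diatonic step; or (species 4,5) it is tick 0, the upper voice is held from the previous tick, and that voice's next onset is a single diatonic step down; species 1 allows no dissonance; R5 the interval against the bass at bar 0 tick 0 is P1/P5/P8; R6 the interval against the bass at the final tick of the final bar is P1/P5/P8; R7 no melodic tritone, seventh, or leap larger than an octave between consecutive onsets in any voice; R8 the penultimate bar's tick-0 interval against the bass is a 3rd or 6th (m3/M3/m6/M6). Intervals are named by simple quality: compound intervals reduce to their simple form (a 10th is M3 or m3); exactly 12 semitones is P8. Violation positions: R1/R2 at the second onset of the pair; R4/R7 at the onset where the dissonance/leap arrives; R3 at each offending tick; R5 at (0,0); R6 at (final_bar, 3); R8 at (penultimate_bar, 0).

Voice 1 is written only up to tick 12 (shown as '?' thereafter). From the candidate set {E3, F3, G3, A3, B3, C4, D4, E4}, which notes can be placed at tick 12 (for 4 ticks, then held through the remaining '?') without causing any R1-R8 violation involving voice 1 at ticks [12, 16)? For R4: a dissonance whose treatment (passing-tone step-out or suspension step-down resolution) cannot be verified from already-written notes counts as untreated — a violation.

E3: violates R7
F3: violates R4,R7
G3: violates R7
A3: violates R4,R7
B3: violates R7
C4: violates R7
D4: violates R4,R7
E4: violates R7

{}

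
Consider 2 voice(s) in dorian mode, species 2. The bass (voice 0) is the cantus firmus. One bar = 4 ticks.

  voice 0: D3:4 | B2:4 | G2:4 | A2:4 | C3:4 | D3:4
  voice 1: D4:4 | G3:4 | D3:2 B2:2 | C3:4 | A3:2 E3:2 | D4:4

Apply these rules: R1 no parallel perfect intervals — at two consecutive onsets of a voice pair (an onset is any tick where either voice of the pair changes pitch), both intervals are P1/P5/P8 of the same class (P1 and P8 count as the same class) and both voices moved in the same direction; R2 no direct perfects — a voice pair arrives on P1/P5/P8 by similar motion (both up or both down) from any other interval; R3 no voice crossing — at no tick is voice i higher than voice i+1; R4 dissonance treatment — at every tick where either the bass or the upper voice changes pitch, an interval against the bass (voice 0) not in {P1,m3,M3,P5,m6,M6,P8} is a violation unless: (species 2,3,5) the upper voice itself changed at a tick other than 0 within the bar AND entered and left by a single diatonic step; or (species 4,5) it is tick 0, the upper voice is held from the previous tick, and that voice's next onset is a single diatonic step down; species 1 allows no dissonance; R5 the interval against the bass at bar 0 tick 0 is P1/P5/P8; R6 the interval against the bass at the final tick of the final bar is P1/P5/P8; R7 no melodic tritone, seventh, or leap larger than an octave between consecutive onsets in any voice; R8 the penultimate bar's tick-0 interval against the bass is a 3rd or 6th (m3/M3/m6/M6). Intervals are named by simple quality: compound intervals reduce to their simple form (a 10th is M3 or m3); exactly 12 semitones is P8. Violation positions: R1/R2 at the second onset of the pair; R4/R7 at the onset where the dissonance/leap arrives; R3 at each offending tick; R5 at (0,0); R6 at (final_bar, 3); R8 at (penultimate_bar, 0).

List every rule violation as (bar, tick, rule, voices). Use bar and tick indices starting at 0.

bar 0: v0=D3 v1=D4 downbeat P8
bar 1: v0=B2 v1=G3 downbeat m6
bar 2: v0=G2 v1=D3 downbeat P5
bar 3: v0=A2 v1=C3 downbeat m3
bar 4: v0=C3 v1=A3 downbeat M6
bar 5: v0=D3 v1=D4 downbeat P8
  -> R2 @ bar 2 tick 0 v(0, 1): B2/G3 m6 -> G2/D3 P5 similar
  -> R2 @ bar 5 tick 0 v(0, 1): C3/E3 M3 -> D3/D4 P8 similar
  -> R7 @ bar 5 tick 0 v(1,): E3->D4 leap 10st

(2, 0, R2, (0, 1))
(5, 0, R2, (0, 1))
(5, 0, R7, (1,))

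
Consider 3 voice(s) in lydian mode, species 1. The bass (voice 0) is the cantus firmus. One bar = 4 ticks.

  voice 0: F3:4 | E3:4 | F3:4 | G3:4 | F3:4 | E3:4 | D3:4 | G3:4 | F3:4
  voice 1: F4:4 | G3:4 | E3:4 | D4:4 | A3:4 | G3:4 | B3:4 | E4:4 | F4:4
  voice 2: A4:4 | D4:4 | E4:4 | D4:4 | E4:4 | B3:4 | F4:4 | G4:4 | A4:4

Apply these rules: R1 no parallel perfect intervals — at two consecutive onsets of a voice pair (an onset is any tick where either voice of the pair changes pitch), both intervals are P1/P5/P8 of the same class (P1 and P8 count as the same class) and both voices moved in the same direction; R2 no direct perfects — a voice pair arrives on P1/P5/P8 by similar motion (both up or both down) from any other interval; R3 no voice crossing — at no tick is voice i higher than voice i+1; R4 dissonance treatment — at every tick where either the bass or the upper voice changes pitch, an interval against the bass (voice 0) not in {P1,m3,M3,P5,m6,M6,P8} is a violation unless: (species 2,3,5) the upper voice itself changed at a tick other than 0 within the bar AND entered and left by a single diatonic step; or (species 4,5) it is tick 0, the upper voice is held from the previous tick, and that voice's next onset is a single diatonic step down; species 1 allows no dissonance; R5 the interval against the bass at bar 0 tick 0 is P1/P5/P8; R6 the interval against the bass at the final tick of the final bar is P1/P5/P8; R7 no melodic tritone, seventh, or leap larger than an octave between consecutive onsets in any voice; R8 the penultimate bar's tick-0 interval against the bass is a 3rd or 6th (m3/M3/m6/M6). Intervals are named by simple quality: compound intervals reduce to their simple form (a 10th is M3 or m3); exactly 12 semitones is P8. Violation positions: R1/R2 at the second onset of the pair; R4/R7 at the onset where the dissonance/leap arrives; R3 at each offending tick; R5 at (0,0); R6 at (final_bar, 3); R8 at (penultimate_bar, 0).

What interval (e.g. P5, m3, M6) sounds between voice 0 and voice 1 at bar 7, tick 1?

M6

voice 0=G3 voice 1=E4 -> M6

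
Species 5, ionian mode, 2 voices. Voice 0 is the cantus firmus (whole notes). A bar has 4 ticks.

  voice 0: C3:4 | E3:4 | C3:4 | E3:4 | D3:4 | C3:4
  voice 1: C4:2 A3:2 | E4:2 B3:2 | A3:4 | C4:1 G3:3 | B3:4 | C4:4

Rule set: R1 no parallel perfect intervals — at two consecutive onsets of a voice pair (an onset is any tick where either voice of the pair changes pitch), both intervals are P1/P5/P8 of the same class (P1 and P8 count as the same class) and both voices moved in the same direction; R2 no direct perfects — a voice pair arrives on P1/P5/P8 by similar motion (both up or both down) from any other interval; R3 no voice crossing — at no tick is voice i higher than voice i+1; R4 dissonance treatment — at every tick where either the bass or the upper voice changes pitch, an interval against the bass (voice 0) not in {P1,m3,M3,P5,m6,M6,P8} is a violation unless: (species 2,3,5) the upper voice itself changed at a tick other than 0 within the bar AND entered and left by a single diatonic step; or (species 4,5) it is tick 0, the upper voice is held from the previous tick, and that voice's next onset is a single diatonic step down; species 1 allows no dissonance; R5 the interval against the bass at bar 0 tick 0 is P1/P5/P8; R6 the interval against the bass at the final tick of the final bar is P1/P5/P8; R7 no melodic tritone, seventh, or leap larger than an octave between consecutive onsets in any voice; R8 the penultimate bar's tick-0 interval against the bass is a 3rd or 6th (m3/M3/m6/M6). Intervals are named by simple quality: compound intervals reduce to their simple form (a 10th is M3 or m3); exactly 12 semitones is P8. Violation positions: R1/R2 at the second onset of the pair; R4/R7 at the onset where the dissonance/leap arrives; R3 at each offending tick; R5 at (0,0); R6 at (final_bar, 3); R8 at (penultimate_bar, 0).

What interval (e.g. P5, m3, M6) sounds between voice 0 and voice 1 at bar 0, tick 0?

P8

voice 0=C3 voice 1=C4 -> P8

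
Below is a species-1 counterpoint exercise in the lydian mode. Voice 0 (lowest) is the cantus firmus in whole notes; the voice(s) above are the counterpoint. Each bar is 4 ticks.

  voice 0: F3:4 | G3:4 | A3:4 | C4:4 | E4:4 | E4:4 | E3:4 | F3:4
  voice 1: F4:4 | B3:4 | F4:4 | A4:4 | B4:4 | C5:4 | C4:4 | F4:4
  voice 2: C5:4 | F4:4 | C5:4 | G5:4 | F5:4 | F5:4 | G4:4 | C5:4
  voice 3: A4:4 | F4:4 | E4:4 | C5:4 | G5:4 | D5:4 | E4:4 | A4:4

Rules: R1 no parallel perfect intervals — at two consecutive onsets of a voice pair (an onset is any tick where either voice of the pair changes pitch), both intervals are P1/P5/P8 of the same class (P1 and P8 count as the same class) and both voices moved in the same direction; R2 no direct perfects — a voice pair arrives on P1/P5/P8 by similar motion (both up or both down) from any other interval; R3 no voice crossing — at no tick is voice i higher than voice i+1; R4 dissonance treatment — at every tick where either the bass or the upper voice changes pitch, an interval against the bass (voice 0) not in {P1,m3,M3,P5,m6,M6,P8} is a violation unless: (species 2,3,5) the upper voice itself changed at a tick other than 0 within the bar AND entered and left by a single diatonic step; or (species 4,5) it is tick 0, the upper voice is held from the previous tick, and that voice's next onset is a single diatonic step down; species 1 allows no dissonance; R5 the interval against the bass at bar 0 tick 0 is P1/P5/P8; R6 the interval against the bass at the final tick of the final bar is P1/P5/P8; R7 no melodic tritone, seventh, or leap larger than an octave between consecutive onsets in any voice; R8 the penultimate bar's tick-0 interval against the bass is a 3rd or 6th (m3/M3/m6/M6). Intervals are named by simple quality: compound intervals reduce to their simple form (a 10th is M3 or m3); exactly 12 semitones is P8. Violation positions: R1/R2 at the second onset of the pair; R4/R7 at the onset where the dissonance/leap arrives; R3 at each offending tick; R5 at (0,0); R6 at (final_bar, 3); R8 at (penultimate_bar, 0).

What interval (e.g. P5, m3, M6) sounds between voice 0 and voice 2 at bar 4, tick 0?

voice 0=E4 voice 2=F5 -> m2

m2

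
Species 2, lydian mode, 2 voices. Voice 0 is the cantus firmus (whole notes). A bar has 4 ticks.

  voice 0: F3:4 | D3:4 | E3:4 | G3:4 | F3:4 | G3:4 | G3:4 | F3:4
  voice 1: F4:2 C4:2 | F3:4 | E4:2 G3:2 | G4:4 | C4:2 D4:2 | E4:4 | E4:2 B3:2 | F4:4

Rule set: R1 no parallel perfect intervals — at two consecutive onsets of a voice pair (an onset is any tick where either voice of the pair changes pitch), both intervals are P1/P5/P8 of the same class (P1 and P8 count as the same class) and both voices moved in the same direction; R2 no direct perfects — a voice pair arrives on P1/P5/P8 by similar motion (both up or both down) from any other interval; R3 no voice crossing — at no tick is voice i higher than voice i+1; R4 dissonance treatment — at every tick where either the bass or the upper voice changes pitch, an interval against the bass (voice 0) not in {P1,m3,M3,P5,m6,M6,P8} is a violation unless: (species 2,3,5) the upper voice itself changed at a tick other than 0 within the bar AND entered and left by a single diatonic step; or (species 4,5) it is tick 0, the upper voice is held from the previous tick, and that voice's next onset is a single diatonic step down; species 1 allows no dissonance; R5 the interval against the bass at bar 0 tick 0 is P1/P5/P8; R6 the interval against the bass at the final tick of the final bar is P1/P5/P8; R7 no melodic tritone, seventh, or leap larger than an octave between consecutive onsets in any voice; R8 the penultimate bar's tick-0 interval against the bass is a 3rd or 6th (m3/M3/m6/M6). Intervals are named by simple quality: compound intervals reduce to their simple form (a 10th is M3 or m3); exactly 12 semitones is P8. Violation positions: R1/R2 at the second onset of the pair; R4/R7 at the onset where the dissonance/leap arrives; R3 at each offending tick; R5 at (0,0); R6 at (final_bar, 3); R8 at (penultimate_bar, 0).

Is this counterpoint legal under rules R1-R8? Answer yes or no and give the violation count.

No (5 violations)

bar 0: v0=F3 v1=F4 (P8)
bar 1: v0=D3 v1=F3 (m3)
bar 2: v0=E3 v1=E4 (P8)
bar 3: v0=G3 v1=G4 (P8)
bar 4: v0=F3 v1=C4 (P5)
bar 5: v0=G3 v1=E4 (M6)
bar 6: v0=G3 v1=E4 (M6)
bar 7: v0=F3 v1=F4 (P8)
  R2 @ bar2.0: D3/F3 m3 -> E3/E4 P8 similar
  R7 @ bar2.0: F3->E4 leap 11st
  R2 @ bar3.0: E3/G3 m3 -> G3/G4 P8 similar
  R2 @ bar4.0: G3/G4 P8 -> F3/C4 P5 similar
  R7 @ bar7.0: B3->F4 leap 6st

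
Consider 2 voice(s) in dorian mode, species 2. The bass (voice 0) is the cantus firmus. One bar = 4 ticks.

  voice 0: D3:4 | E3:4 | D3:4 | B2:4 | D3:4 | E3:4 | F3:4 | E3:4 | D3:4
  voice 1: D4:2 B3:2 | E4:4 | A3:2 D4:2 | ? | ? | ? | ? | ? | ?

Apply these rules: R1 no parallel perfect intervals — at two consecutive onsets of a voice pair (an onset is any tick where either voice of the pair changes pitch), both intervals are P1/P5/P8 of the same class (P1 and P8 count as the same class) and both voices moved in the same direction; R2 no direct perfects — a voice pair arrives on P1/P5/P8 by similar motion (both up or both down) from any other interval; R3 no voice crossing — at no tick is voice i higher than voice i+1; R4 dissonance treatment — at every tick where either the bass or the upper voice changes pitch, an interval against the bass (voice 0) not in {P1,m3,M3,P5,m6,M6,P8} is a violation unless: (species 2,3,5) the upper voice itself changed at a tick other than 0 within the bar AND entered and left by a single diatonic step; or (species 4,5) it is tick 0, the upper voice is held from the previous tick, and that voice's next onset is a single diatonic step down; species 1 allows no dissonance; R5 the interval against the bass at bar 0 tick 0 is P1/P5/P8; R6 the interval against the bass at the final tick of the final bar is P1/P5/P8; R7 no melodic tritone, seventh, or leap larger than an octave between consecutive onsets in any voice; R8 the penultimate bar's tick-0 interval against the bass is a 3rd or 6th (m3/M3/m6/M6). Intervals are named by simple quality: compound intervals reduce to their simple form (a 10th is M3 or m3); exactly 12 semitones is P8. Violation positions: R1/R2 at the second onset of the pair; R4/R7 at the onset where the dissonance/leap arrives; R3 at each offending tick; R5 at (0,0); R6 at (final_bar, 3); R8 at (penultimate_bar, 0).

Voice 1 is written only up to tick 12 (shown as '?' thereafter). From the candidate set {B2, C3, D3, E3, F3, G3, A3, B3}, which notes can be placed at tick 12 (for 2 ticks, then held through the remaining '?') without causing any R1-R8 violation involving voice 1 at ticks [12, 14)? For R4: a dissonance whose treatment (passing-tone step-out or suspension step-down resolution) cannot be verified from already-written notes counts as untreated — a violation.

{D3, G3}

B2: violates R1,R7
C3: violates R4,R7
D3: legal
E3: violates R4,R7
F3: violates R4
G3: legal
A3: violates R4
B3: violates R1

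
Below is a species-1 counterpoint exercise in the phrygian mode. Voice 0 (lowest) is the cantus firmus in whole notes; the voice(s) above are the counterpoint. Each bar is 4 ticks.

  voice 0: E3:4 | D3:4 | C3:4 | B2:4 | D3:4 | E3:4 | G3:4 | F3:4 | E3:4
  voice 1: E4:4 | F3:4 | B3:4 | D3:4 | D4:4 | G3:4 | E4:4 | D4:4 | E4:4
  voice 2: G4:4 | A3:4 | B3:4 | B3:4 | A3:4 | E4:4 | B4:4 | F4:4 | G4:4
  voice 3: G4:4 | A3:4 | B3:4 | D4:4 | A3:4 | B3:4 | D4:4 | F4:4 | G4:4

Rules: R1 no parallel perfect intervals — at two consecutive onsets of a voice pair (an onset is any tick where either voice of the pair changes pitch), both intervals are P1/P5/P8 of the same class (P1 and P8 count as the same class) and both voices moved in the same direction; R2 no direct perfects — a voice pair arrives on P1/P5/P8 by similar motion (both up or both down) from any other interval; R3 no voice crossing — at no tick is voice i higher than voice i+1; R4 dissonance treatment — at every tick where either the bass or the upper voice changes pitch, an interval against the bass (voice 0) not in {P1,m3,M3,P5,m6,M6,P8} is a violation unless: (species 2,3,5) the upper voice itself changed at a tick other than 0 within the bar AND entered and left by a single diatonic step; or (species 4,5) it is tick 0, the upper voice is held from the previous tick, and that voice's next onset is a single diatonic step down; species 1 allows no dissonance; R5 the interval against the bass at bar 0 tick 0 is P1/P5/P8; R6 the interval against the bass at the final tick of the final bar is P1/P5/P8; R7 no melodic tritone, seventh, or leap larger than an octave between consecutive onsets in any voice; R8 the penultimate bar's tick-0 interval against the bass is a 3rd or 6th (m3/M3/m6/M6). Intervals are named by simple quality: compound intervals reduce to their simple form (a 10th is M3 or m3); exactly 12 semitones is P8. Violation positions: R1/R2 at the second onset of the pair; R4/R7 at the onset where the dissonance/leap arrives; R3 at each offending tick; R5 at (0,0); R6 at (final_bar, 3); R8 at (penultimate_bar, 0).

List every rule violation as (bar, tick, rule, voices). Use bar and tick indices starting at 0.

(0, 0, R5, (0, 2))
(0, 0, R5, (0, 3))
(1, 0, R1, (2, 3))
(1, 0, R2, (0, 2))
(1, 0, R2, (0, 3))
(1, 0, R7, (1,))
(1, 0, R7, (2,))
(1, 0, R7, (3,))
(2, 0, R1, (2, 3))
(2, 0, R2, (1, 2))
(2, 0, R2, (1, 3))
(2, 0, R4, (0, 1))
(2, 0, R4, (0, 2))
(2, 0, R4, (0, 3))
(2, 0, R7, (1,))
(4, 0, R2, (0, 1))
(4, 0, R2, (2, 3))
(4, 0, R3, (1, 2))
(4, 1, R3, (1, 2))
(4, 2, R3, (1, 2))
(4, 3, R3, (1, 2))
(5, 0, R1, (0, 3))
(5, 0, R2, (0, 2))
(5, 0, R3, (2, 3))
(5, 1, R3, (2, 3))
(5, 2, R3, (2, 3))
(5, 3, R3, (2, 3))
(6, 0, R1, (0, 3))
(6, 0, R2, (1, 2))
(6, 0, R3, (2, 3))
(6, 1, R3, (2, 3))
(6, 2, R3, (2, 3))
(6, 3, R3, (2, 3))
(7, 0, R2, (0, 2))
(7, 0, R7, (2,))
(7, 0, R8, (0, 2))
(7, 0, R8, (0, 3))
(8, 0, R1, (2, 3))
(8, 3, R6, (0, 2))
(8, 3, R6, (0, 3))

bar 0: v0=E3 v1=E4 v2=G4 v3=G4 downbeat m3
bar 1: v0=D3 v1=F3 v2=A3 v3=A3 downbeat P5
bar 2: v0=C3 v1=B3 v2=B3 v3=B3 downbeat M7
bar 3: v0=B2 v1=D3 v2=B3 v3=D4 downbeat m3
bar 4: v0=D3 v1=D4 v2=A3 v3=A3 downbeat P5
bar 5: v0=E3 v1=G3 v2=E4 v3=B3 downbeat P5
bar 6: v0=G3 v1=E4 v2=B4 v3=D4 downbeat P5
bar 7: v0=F3 v1=D4 v2=F4 v3=F4 downbeat P8
bar 8: v0=E3 v1=E4 v2=G4 v3=G4 downbeat m3
  -> R5 @ bar 0 tick 0 v(0, 2): opens on m3
  -> R5 @ bar 0 tick 0 v(0, 3): opens on m3
  -> R1 @ bar 1 tick 0 v(2, 3): G4/G4 P1 -> A3/A3 P1 similar
  -> R2 @ bar 1 tick 0 v(0, 2): E3/G4 m3 -> D3/A3 P5 similar
  -> R2 @ bar 1 tick 0 v(0, 3): E3/G4 m3 -> D3/A3 P5 similar
  -> R7 @ bar 1 tick 0 v(1,): E4->F3 leap 11st
  -> R7 @ bar 1 tick 0 v(2,): G4->A3 leap 10st
  -> R7 @ bar 1 tick 0 v(3,): G4->A3 leap 10st
  -> R1 @ bar 2 tick 0 v(2, 3): A3/A3 P1 -> B3/B3 P1 similar
  -> R2 @ bar 2 tick 0 v(1, 2): F3/A3 M3 -> B3/B3 P1 similar
  -> R2 @ bar 2 tick 0 v(1, 3): F3/A3 M3 -> B3/B3 P1 similar
  -> R4 @ bar 2 tick 0 v(0, 1): C3/B3 M7 untreated
  -> R4 @ bar 2 tick 0 v(0, 2): C3/B3 M7 untreated
  -> R4 @ bar 2 tick 0 v(0, 3): C3/B3 M7 untreated
  -> R7 @ bar 2 tick 0 v(1,): F3->B3 leap 6st
  -> R2 @ bar 4 tick 0 v(0, 1): B2/D3 m3 -> D3/D4 P8 similar
  -> R2 @ bar 4 tick 0 v(2, 3): B3/D4 m3 -> A3/A3 P1 similar
  -> R3 @ bar 4 tick 0 v(1, 2): D4 above A3
  -> R3 @ bar 4 tick 1 v(1, 2): D4 above A3
  -> R3 @ bar 4 tick 2 v(1, 2): D4 above A3
  -> R3 @ bar 4 tick 3 v(1, 2): D4 above A3
  -> R1 @ bar 5 tick 0 v(0, 3): D3/A3 P5 -> E3/B3 P5 similar
  -> R2 @ bar 5 tick 0 v(0, 2): D3/A3 P5 -> E3/E4 P8 similar
  -> R3 @ bar 5 tick 0 v(2, 3): E4 above B3
  -> R3 @ bar 5 tick 1 v(2, 3): E4 above B3
  -> R3 @ bar 5 tick 2 v(2, 3): E4 above B3
  -> R3 @ bar 5 tick 3 v(2, 3): E4 above B3
  -> R1 @ bar 6 tick 0 v(0, 3): E3/B3 P5 -> G3/D4 P5 similar
  -> R2 @ bar 6 tick 0 v(1, 2): G3/E4 M6 -> E4/B4 P5 similar
  -> R3 @ bar 6 tick 0 v(2, 3): B4 above D4
  -> R3 @ bar 6 tick 1 v(2, 3): B4 above D4
  -> R3 @ bar 6 tick 2 v(2, 3): B4 above D4
  -> R3 @ bar 6 tick 3 v(2, 3): B4 above D4
  -> R2 @ bar 7 tick 0 v(0, 2): G3/B4 M3 -> F3/F4 P8 similar
  -> R7 @ bar 7 tick 0 v(2,): B4->F4 leap 6st
  -> R8 @ bar 7 tick 0 v(0, 2): penult P8 not 3rd/6th
  -> R8 @ bar 7 tick 0 v(0, 3): penult P8 not 3rd/6th
  -> R1 @ bar 8 tick 0 v(2, 3): F4/F4 P1 -> G4/G4 P1 similar
  -> R6 @ bar 8 tick 3 v(0, 2): closes on m3
  -> R6 @ bar 8 tick 3 v(0, 3): closes on m3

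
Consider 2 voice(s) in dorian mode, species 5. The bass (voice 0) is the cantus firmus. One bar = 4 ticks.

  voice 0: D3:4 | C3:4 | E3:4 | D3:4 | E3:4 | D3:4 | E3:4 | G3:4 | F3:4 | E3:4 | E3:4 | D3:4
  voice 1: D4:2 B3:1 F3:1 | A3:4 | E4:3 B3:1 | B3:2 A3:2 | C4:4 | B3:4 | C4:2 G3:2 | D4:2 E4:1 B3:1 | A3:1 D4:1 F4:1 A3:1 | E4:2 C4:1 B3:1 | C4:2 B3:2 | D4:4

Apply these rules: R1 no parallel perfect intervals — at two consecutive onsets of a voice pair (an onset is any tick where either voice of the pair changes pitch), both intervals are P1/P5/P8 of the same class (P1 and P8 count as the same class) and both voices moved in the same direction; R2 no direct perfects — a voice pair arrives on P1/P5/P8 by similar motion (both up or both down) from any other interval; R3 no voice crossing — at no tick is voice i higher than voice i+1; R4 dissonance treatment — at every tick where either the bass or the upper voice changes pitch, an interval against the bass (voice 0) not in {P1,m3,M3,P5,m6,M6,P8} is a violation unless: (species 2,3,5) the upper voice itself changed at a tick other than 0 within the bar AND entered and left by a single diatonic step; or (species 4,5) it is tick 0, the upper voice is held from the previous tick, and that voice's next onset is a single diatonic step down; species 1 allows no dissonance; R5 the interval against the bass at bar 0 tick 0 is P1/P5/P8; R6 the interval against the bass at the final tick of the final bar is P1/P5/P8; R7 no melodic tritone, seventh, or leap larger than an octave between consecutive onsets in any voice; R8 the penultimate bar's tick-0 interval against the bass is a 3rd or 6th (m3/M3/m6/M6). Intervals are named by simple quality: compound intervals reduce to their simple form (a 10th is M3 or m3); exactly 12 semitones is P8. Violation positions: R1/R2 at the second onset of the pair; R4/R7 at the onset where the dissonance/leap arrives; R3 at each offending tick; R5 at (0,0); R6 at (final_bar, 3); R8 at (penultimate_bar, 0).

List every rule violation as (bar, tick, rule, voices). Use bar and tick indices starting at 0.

(0, 3, R7, (1,))
(2, 0, R2, (0, 1))
(7, 0, R2, (0, 1))

bar 0: v0=D3 v1=D4 downbeat P8
bar 1: v0=C3 v1=A3 downbeat M6
bar 2: v0=E3 v1=E4 downbeat P8
bar 3: v0=D3 v1=B3 downbeat M6
bar 4: v0=E3 v1=C4 downbeat m6
bar 5: v0=D3 v1=B3 downbeat M6
bar 6: v0=E3 v1=C4 downbeat m6
bar 7: v0=G3 v1=D4 downbeat P5
bar 8: v0=F3 v1=A3 downbeat M3
bar 9: v0=E3 v1=E4 downbeat P8
bar 10: v0=E3 v1=C4 downbeat m6
bar 11: v0=D3 v1=D4 downbeat P8
  -> R7 @ bar 0 tick 3 v(1,): B3->F3 leap 6st
  -> R2 @ bar 2 tick 0 v(0, 1): C3/A3 M6 -> E3/E4 P8 similar
  -> R2 @ bar 7 tick 0 v(0, 1): E3/G3 m3 -> G3/D4 P5 similar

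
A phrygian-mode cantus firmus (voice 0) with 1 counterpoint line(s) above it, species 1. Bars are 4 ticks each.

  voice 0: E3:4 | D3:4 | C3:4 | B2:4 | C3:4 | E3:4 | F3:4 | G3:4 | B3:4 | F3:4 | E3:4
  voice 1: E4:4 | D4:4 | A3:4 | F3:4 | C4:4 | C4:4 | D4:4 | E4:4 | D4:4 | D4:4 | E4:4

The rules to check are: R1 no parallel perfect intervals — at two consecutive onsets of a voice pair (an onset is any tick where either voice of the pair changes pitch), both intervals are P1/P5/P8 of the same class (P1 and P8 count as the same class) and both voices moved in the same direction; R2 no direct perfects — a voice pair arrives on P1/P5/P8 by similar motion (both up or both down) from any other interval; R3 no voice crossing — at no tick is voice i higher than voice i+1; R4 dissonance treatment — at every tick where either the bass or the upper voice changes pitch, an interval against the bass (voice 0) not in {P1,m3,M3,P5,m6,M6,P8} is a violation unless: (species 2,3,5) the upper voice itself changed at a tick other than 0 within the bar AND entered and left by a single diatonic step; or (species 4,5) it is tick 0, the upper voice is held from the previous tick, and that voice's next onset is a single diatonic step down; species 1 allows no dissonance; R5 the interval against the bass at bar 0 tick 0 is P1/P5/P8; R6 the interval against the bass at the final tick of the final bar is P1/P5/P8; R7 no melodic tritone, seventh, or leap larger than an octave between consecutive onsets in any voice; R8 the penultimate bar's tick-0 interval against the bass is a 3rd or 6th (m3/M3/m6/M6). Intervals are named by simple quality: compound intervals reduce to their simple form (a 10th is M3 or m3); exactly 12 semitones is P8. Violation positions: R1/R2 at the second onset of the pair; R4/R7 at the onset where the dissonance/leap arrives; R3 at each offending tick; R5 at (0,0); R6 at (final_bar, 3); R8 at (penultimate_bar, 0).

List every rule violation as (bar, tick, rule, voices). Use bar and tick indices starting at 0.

(1, 0, R1, (0, 1))
(3, 0, R4, (0, 1))
(4, 0, R2, (0, 1))
(9, 0, R7, (0,))

bar 0: v0=E3 v1=E4 downbeat P8
bar 1: v0=D3 v1=D4 downbeat P8
bar 2: v0=C3 v1=A3 downbeat M6
bar 3: v0=B2 v1=F3 downbeat TT
bar 4: v0=C3 v1=C4 downbeat P8
bar 5: v0=E3 v1=C4 downbeat m6
bar 6: v0=F3 v1=D4 downbeat M6
bar 7: v0=G3 v1=E4 downbeat M6
bar 8: v0=B3 v1=D4 downbeat m3
bar 9: v0=F3 v1=D4 downbeat M6
bar 10: v0=E3 v1=E4 downbeat P8
  -> R1 @ bar 1 tick 0 v(0, 1): E3/E4 P8 -> D3/D4 P8 similar
  -> R4 @ bar 3 tick 0 v(0, 1): B2/F3 TT untreated
  -> R2 @ bar 4 tick 0 v(0, 1): B2/F3 TT -> C3/C4 P8 similar
  -> R7 @ bar 9 tick 0 v(0,): B3->F3 leap 6st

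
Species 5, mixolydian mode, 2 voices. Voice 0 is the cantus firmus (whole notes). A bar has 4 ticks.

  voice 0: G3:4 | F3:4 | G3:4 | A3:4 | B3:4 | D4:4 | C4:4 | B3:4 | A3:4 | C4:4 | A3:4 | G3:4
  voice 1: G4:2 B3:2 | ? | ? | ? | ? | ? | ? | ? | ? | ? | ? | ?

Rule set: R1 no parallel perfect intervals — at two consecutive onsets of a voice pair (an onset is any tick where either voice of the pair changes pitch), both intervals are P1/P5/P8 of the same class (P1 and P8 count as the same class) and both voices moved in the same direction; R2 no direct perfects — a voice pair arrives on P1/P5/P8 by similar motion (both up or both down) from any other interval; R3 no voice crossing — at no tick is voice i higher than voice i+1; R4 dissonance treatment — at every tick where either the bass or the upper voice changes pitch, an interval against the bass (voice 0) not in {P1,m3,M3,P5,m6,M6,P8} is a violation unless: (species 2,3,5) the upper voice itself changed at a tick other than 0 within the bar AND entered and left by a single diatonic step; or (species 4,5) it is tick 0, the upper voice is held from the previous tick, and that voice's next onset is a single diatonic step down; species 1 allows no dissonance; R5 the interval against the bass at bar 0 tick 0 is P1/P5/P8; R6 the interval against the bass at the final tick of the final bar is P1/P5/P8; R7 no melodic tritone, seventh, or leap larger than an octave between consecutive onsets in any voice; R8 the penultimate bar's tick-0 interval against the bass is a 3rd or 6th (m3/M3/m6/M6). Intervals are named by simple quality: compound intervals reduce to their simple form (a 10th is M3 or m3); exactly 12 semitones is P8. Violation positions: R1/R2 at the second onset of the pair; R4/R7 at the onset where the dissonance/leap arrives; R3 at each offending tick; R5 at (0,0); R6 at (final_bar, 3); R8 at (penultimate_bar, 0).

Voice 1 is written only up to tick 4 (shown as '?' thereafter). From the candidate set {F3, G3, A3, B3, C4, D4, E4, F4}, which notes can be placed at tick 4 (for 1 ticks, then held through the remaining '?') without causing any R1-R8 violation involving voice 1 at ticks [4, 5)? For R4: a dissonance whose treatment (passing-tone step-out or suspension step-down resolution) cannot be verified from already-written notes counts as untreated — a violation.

F3: violates R2,R7
G3: violates R4
A3: legal
B3: violates R4
C4: legal
D4: legal
E4: violates R4
F4: violates R7

{A3, C4, D4}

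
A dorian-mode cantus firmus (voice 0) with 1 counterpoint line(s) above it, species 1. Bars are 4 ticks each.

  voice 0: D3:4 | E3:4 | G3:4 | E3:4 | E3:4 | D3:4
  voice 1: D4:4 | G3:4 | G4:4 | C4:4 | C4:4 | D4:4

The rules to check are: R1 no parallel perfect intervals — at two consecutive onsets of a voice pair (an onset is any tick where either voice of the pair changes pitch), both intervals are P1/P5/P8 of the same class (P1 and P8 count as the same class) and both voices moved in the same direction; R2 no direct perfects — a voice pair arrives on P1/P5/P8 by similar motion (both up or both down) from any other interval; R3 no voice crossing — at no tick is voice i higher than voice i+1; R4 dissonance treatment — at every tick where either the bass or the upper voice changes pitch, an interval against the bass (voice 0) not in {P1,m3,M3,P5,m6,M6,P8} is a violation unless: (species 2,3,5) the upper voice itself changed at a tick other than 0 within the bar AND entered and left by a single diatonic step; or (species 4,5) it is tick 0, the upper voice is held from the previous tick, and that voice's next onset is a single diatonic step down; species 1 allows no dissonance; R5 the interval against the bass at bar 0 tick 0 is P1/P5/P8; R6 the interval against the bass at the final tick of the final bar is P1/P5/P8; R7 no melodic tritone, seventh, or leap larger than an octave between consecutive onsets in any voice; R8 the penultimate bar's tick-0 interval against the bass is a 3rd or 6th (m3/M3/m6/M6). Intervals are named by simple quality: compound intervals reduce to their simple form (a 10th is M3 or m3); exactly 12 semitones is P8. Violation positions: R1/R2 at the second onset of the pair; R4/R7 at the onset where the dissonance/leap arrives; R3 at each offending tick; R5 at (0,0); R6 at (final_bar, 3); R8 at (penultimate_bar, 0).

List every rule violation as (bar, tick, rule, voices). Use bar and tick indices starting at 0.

(2, 0, R2, (0, 1))

bar 0: v0=D3 v1=D4 downbeat P8
bar 1: v0=E3 v1=G3 downbeat m3
bar 2: v0=G3 v1=G4 downbeat P8
bar 3: v0=E3 v1=C4 downbeat m6
bar 4: v0=E3 v1=C4 downbeat m6
bar 5: v0=D3 v1=D4 downbeat P8
  -> R2 @ bar 2 tick 0 v(0, 1): E3/G3 m3 -> G3/G4 P8 similar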